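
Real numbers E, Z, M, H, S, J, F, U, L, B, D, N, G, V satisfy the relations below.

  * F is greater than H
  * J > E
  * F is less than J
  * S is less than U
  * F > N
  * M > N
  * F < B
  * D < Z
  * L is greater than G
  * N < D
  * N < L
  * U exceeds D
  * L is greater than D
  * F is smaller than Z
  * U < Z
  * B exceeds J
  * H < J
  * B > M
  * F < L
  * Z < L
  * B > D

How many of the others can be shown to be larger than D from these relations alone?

4

From D the given relations immediately reach U, Z, L, B.
No other element is forced above D by the given relations, so the count is 4.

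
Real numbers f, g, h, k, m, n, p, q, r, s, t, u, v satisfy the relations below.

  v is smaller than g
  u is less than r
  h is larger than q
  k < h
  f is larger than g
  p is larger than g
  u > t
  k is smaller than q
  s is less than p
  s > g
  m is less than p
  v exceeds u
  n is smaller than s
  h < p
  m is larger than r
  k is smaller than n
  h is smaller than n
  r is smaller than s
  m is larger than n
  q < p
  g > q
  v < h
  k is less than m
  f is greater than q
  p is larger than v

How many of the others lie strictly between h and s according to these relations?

The relations place h below s. An element lies strictly between them when it is forced above h and also forced below s.
Above h: {n, m, p}. Below s: {t, k, u, v, q, g, r, n}.
Intersection: {n} — 1.

1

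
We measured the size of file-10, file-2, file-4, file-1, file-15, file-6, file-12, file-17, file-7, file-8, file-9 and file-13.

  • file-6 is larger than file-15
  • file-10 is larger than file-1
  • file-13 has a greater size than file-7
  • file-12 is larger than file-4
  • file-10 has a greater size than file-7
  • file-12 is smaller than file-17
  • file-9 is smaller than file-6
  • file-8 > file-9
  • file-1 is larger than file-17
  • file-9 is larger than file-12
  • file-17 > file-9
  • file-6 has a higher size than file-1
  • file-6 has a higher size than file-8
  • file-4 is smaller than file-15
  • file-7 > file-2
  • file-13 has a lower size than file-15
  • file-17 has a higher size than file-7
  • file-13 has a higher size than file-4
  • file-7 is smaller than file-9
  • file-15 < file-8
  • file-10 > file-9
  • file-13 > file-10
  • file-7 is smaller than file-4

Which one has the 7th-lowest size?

Chaining the given pairs: file-2 < file-7 < file-4 < file-12 < file-9 < file-17 < file-1 < file-10 < file-13 < file-15 < file-8 < file-6.
The 7th smallest is file-1.

file-1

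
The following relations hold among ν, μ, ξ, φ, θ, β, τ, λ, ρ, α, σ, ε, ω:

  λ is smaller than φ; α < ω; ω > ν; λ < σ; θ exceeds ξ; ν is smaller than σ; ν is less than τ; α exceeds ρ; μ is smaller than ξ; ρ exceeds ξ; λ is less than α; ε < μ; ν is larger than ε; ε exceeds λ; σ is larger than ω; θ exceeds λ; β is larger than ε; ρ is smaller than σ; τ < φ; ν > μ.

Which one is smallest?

λ

Chaining upward from λ: directly above it, ε, θ, α, φ, σ; then β, μ, ν, ω; then ξ, τ; then ρ.
That covers every other element, and nothing is given below λ, so λ is the smallest.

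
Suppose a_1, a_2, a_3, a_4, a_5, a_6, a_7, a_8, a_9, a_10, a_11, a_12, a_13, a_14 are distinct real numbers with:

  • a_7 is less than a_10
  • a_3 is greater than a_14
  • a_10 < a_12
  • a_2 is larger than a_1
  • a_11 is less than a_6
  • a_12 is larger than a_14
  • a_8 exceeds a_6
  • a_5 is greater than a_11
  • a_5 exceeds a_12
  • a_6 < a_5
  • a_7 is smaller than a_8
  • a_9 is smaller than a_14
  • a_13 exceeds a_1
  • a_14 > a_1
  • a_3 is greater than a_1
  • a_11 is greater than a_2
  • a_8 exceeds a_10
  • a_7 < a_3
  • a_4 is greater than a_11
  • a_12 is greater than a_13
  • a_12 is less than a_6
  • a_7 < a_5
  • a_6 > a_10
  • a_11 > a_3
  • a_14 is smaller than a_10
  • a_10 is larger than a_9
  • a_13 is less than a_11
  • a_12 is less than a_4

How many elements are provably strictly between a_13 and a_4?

2

Chaining upward from a_13 reaches: a_12, a_11, a_6, a_8, a_5.
Chaining downward from a_4 reaches: a_9, a_1, a_14, a_7, a_10, a_3, a_2, a_12, a_11.
Strictly between a_13 and a_4 are those in both lists: a_12, a_11 — 2 elements.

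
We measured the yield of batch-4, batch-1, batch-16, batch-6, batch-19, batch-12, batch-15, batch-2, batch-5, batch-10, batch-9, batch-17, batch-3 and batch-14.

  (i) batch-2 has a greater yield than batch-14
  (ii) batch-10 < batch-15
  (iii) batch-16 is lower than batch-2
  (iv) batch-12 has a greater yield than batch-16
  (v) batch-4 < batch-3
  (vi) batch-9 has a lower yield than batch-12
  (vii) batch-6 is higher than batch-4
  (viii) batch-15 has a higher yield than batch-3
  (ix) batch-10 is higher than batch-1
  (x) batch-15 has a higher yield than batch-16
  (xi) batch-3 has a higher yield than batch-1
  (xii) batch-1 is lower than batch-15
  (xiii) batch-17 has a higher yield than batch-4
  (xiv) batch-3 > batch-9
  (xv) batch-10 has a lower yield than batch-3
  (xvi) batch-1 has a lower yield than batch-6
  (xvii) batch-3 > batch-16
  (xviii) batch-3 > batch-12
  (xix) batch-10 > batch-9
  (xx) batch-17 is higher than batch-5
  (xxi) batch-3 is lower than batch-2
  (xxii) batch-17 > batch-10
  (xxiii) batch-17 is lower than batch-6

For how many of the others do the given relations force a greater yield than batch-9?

The elements the relations force above batch-9 are batch-12, batch-10, batch-3, batch-17, batch-15, batch-6, batch-2 — no chain reaches any other.
That is 7.

7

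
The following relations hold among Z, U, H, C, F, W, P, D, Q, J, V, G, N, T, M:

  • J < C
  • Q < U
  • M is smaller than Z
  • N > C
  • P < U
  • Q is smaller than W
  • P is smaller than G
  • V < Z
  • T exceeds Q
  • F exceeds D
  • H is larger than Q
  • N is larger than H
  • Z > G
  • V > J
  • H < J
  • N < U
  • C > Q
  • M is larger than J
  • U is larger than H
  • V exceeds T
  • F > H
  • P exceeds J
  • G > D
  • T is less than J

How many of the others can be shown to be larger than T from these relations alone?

From T the given relations immediately reach J, V.
From those, C, P, M, Z — 6 in total.
From those, N, G, U — 9 in total.
Nothing else is reachable above T; 9 in all.

9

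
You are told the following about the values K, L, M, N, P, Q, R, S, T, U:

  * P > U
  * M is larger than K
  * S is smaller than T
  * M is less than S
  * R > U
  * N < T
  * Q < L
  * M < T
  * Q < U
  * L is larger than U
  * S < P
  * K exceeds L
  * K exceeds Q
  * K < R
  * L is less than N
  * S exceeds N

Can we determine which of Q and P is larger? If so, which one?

The relevant relations are Q < U; U < L; L < K; K < M; M < S; S < P.
Chaining these gives Q < U < L < K < M < S < P.
So P is larger.

P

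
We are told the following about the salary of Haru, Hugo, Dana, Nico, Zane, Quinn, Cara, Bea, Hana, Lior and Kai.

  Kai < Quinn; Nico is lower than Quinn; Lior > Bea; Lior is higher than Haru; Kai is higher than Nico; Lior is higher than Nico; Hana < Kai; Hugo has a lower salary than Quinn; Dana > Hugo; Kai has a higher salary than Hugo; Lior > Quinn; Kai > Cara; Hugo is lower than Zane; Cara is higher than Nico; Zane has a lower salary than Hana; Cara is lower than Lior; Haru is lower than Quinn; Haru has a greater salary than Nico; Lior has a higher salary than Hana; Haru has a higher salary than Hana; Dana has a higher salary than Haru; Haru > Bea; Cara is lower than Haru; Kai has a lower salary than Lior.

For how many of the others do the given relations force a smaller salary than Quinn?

8

The elements the relations force below Quinn are Hugo, Zane, Nico, Bea, Cara, Hana, Haru, Kai — no chain reaches any other.
That is 8.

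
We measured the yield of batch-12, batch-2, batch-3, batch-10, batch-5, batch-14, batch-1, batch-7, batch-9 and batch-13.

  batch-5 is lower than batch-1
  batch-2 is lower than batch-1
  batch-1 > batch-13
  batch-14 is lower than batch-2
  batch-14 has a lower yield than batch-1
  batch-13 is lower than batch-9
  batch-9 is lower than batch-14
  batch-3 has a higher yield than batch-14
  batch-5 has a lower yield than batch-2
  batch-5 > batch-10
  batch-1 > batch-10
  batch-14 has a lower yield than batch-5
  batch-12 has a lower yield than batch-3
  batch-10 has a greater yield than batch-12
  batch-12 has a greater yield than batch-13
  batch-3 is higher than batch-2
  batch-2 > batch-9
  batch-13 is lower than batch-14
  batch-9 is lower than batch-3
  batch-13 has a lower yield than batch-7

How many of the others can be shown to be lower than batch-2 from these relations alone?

From batch-2 the given relations immediately reach batch-9, batch-14, batch-5.
From those, batch-13, batch-10 — 5 in total.
From those, batch-12 — 6 in total.
No other element is forced below batch-2 by the given relations, so the count is 6.

6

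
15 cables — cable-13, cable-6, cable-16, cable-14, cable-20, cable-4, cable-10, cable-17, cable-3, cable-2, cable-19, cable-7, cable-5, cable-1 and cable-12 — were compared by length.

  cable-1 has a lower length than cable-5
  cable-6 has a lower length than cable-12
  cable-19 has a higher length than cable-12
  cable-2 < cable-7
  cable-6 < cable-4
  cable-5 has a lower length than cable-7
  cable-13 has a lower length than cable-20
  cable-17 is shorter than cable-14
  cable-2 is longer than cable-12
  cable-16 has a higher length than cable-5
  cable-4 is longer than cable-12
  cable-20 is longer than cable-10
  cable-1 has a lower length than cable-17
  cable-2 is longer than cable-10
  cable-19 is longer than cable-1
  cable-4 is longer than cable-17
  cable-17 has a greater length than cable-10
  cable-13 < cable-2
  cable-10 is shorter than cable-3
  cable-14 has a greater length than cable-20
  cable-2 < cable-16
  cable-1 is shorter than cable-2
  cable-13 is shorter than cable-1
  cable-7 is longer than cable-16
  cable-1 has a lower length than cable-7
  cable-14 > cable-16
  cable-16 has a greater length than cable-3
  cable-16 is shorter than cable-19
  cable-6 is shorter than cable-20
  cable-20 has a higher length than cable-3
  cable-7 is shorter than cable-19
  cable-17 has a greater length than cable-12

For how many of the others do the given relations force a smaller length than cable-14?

11

The elements the relations force below cable-14 are cable-6, cable-10, cable-13, cable-12, cable-3, cable-1, cable-17, cable-2, cable-20, cable-5, cable-16 — no chain reaches any other.
That is 11.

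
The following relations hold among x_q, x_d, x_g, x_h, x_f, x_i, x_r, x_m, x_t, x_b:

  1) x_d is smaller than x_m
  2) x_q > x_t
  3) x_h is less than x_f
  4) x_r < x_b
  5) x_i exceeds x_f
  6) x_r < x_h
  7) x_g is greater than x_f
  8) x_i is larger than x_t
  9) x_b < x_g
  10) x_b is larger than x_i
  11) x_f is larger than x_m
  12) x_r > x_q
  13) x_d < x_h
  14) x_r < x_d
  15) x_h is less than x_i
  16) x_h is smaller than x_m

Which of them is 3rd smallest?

x_r

The consecutive relations fix a unique order: x_t < x_q < x_r < x_d < x_h < x_m < x_f < x_i < x_b < x_g.
Counting 3 from the smallest end gives x_r.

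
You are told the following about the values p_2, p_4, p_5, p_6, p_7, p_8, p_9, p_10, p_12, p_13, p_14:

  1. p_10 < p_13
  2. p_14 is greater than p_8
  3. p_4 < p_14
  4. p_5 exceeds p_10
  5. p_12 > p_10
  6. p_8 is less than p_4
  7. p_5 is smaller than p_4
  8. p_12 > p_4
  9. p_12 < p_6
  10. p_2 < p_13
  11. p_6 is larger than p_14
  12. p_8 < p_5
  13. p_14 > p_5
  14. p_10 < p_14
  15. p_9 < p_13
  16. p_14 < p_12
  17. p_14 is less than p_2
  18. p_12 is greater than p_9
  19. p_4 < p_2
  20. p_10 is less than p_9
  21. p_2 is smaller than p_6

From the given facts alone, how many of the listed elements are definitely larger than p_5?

The elements the relations force above p_5 are p_4, p_14, p_12, p_2, p_13, p_6 — no chain reaches any other.
That is 6.

6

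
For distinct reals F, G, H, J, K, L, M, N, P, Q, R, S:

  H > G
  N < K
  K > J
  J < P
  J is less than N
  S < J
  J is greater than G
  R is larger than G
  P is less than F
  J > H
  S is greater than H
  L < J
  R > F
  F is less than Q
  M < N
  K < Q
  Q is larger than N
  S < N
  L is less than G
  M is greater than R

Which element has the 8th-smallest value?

R

The consecutive relations fix a unique order: L < G < H < S < J < P < F < R < M < N < K < Q.
Counting 8 from the smallest end gives R.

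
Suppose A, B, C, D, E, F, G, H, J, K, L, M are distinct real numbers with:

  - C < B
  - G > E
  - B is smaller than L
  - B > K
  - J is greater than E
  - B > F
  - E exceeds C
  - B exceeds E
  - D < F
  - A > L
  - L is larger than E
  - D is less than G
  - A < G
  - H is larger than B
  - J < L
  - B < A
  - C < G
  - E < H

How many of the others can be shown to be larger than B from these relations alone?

Directly above B: L, A, H.
One step further: G (4 so far).
No other element is forced above B by the given relations, so the count is 4.

4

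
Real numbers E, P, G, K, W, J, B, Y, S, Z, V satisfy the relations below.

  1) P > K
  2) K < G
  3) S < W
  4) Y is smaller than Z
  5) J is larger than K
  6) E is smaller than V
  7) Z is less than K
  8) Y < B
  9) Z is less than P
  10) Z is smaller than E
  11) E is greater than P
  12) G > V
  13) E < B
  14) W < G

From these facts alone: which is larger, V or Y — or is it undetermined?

Y < Z < K < P < E < V, by transitivity through Z, K, P, E.
So V is larger.

V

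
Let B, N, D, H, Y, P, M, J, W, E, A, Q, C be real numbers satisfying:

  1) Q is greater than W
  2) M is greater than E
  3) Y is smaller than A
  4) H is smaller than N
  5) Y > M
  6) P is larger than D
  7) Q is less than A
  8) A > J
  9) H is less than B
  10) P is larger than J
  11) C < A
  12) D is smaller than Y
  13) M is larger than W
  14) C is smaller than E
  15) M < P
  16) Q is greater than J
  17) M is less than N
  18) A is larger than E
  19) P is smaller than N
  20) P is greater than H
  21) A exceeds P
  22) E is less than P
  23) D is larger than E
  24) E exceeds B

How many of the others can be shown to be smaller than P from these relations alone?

8

From P the given relations immediately reach J, H, E, D, M.
From those, C, B, W — 8 in total.
No other element is forced below P by the given relations, so the count is 8.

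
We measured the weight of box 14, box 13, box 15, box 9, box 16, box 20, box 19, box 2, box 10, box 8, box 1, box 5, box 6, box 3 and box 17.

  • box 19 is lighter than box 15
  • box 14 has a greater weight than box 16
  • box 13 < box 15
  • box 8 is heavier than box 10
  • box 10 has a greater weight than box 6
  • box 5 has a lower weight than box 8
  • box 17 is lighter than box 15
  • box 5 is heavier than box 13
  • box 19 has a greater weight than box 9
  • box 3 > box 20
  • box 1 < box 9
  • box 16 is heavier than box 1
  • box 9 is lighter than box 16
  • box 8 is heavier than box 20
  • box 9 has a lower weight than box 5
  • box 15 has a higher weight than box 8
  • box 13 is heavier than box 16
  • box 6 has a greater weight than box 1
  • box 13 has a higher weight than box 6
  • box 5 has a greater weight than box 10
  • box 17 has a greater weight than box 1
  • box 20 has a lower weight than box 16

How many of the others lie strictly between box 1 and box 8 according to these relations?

6

Chaining upward from box 1 reaches: box 6, box 10, box 9, box 16, box 13, box 5, box 17, box 19, box 15, box 14.
Chaining downward from box 8 reaches: box 20, box 6, box 10, box 9, box 16, box 13, box 5.
Strictly between box 1 and box 8 are those in both lists: box 6, box 10, box 9, box 16, box 13, box 5 — 6 elements.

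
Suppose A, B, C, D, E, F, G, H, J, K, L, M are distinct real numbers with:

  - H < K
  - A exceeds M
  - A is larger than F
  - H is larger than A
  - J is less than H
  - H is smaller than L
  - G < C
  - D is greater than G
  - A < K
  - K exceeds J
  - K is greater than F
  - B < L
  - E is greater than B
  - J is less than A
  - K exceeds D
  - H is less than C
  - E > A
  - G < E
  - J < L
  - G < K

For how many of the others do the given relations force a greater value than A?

5

Directly above A: H, K, E.
One step further: L, C (5 so far).
No other element is forced above A by the given relations, so the count is 5.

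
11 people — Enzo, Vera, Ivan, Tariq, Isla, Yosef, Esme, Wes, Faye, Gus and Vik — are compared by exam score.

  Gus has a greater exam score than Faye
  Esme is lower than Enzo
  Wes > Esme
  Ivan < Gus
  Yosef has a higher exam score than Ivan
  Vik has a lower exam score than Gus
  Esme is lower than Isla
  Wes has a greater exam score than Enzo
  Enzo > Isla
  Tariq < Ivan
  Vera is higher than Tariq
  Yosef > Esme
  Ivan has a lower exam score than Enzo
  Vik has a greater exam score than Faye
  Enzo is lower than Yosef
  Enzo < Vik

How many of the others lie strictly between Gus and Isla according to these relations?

The relations place Isla below Gus. An element lies strictly between them when it is forced above Isla and also forced below Gus.
Above Isla: {Enzo, Vik, Yosef, Wes}. Below Gus: {Esme, Tariq, Faye, Ivan, Enzo, Vik}.
Intersection: {Enzo, Vik} — 2.

2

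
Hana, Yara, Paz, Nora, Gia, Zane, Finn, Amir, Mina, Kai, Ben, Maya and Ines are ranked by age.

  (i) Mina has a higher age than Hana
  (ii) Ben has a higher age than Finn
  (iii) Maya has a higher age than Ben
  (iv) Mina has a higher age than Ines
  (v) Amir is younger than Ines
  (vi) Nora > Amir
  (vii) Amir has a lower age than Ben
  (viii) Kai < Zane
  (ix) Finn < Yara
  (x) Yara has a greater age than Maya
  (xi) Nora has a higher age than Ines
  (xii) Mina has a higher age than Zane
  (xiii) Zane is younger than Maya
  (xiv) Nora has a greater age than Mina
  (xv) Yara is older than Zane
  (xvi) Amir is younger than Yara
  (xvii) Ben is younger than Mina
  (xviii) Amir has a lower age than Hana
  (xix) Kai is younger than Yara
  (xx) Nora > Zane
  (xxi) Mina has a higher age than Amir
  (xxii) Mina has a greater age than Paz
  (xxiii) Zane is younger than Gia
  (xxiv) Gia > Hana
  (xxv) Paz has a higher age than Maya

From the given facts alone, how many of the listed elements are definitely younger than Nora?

From Nora the given relations immediately reach Amir, Zane, Ines, Mina.
From those, Kai, Hana, Ben, Paz — 8 in total.
From those, Finn, Maya — 10 in total.
No other element is forced below Nora by the given relations, so the count is 10.

10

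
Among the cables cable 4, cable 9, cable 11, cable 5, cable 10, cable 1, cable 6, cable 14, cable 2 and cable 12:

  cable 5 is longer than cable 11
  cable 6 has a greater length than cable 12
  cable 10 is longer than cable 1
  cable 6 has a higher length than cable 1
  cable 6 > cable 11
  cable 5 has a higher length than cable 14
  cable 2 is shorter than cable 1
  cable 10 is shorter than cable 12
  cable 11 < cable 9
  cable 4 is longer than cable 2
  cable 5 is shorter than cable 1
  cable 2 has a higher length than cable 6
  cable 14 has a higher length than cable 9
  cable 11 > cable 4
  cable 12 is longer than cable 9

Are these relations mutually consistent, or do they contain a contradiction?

inconsistent

We have cable 6 < cable 2 stated directly, yet also cable 2 < cable 4 < cable 11 < cable 9 < cable 14 < cable 5 < cable 1 < cable 10 < cable 12 < cable 6 by chaining the others — so cable 2 < cable 6. Contradiction.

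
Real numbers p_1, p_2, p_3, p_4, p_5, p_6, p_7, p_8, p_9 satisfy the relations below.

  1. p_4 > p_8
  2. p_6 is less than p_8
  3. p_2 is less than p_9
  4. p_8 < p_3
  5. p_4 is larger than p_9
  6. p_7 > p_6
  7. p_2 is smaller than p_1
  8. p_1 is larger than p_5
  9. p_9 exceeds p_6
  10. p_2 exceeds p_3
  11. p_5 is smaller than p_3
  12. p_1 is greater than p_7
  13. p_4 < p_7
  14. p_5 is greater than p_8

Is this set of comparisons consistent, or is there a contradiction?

Every relation is compatible with p_6 < p_8 < p_5 < p_3 < p_2 < p_9 < p_4 < p_7 < p_1; the set is consistent.

consistent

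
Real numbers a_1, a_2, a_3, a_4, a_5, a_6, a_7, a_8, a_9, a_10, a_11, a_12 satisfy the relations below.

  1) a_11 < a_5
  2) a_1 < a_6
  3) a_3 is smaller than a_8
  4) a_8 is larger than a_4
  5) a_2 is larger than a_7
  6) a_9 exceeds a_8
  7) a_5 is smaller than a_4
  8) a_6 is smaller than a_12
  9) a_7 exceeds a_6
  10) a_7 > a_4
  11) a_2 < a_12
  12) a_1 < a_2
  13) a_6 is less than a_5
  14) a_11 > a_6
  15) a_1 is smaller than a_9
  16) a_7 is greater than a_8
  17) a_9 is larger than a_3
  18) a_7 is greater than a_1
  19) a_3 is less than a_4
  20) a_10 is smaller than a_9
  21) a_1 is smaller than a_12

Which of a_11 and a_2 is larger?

a_11 < a_5 and a_5 < a_4 give a_11 < a_4.
With a_4 < a_8: a_11 < a_5 < a_4 < a_8.
Then a_8 < a_7 extends the chain to a_7.
Then a_7 < a_2 extends the chain to a_2.
So a_11 < a_2; a_2 is the larger of the two.

a_2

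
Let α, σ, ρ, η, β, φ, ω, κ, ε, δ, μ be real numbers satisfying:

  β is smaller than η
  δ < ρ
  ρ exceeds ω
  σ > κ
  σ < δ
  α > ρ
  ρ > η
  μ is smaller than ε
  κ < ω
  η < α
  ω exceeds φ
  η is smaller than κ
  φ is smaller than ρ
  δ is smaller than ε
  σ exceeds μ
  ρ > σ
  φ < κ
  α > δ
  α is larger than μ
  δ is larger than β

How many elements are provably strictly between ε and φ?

Chaining upward from φ reaches: κ, σ, ω, δ, ρ, α.
Chaining downward from ε reaches: β, μ, η, κ, σ, δ.
Strictly between φ and ε are those in both lists: κ, σ, δ — 3 elements.

3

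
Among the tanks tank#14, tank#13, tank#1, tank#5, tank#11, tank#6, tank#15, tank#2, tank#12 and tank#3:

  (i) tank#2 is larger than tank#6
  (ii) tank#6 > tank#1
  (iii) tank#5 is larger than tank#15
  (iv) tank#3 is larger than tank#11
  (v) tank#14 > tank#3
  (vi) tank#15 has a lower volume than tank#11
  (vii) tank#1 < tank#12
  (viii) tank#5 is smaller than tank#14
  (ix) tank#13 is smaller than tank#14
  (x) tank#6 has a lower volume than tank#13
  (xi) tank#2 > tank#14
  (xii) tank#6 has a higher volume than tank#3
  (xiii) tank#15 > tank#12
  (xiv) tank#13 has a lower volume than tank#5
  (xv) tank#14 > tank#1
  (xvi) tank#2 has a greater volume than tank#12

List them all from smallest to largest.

tank#1 < tank#12 < tank#15 < tank#11 < tank#3 < tank#6 < tank#13 < tank#5 < tank#14 < tank#2

Nothing is placed below tank#1, so it is least; from there tank#1 < tank#12; tank#12 < tank#15; tank#15 < tank#11; tank#11 < tank#3; tank#3 < tank#6; tank#6 < tank#13; tank#13 < tank#5; tank#5 < tank#14; tank#14 < tank#2, each given directly.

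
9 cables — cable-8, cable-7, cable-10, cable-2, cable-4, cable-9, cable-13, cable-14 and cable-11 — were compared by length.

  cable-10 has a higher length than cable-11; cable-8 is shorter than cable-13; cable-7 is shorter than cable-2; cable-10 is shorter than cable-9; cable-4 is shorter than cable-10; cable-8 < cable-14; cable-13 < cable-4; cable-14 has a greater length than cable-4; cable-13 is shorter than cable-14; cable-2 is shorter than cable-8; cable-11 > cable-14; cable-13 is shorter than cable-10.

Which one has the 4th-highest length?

The consecutive relations fix a unique order: cable-7 < cable-2 < cable-8 < cable-13 < cable-4 < cable-14 < cable-11 < cable-10 < cable-9.
Counting 4 from the largest end gives cable-14.

cable-14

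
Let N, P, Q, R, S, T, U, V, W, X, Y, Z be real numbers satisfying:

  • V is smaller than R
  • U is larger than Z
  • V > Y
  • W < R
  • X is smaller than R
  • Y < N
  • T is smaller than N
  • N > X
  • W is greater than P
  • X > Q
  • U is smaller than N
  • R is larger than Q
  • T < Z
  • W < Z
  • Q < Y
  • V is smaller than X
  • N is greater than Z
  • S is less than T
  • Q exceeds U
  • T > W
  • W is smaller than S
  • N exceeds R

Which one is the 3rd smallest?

Chaining the given pairs: P < W < S < T < Z < U < Q < Y < V < X < R < N.
The 3rd smallest is S.

S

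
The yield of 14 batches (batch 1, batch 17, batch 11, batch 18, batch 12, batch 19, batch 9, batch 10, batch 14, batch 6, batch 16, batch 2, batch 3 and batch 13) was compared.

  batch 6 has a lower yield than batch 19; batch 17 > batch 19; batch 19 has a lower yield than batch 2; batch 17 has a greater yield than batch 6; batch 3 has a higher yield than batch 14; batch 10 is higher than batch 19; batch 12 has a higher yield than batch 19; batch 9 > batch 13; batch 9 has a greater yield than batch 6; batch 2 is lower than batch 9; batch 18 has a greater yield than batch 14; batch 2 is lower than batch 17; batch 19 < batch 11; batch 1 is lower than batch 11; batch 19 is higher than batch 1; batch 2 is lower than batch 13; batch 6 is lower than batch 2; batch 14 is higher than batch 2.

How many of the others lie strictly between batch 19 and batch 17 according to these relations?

1

The relations place batch 19 below batch 17. An element lies strictly between them when it is forced above batch 19 and also forced below batch 17.
Above batch 19: {batch 2, batch 11, batch 13, batch 14, batch 10, batch 18, batch 9, batch 3, batch 12}. Below batch 17: {batch 6, batch 1, batch 2}.
Intersection: {batch 2} — 1.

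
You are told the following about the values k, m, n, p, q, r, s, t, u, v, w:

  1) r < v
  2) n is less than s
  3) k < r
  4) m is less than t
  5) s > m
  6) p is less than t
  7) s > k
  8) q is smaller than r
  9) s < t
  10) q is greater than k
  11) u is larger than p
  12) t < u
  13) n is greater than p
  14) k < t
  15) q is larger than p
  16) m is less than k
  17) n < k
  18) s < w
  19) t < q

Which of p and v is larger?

v

p < n and n < k give p < k.
With k < s: p < n < k < s.
Then s < t extends the chain to t.
With t < q: p < n < k < s < t < q.
With q < r: p < n < k < s < t < q < r.
With r < v: p < n < k < s < t < q < r < v.
So p < v; v is the larger of the two.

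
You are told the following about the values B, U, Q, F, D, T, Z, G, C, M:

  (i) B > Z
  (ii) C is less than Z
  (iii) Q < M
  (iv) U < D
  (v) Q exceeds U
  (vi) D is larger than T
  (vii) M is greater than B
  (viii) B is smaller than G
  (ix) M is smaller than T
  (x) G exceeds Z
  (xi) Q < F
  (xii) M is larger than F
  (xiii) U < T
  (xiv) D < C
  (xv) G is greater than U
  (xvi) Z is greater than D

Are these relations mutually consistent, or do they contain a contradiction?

inconsistent

Chaining the given relations yields M < T < D < C < Z < B, so M < B. But one relation states B < M. These cannot both hold.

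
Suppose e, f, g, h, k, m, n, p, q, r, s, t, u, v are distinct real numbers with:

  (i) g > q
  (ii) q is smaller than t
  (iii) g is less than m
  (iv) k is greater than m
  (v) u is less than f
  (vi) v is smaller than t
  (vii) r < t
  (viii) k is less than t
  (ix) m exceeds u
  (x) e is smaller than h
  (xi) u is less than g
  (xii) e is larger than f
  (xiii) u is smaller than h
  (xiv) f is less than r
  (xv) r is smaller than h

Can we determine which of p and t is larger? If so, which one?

Following every chain through t: below t we get u, f, q, g, v, r, m, k.
p is not reached, and no chain runs the other way from p to t.
So the given relations leave the order of t and p undetermined.

undetermined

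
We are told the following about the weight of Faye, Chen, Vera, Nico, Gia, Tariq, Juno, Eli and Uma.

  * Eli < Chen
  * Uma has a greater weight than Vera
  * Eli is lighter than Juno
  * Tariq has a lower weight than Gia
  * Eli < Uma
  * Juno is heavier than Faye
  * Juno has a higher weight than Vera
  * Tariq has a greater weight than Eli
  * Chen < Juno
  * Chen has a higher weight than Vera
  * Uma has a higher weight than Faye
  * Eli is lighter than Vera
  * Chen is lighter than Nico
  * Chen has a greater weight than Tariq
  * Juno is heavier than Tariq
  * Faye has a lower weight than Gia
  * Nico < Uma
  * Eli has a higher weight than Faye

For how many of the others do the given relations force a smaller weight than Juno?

5

From Juno the given relations immediately reach Faye, Eli, Vera, Tariq, Chen.
Nothing else is reachable below Juno; 5 in all.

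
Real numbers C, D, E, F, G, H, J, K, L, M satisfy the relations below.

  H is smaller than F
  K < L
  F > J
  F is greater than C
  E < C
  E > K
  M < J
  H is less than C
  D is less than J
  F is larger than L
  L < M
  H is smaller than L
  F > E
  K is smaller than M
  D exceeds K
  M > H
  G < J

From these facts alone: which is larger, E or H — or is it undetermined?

Following every chain through H: above H we get L, M, C, J, F.
E is not reached, and no chain runs the other way from E to H.
So the given relations leave the order of H and E undetermined.

undetermined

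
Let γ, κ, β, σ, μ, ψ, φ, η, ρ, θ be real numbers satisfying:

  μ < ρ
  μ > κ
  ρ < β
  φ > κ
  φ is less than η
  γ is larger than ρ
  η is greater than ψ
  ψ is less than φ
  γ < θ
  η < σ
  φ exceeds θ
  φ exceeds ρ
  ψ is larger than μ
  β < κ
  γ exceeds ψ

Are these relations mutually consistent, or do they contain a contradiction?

Chaining the given relations yields ρ < β < κ < μ, so ρ < μ. But one relation states μ < ρ. These cannot both hold.

inconsistent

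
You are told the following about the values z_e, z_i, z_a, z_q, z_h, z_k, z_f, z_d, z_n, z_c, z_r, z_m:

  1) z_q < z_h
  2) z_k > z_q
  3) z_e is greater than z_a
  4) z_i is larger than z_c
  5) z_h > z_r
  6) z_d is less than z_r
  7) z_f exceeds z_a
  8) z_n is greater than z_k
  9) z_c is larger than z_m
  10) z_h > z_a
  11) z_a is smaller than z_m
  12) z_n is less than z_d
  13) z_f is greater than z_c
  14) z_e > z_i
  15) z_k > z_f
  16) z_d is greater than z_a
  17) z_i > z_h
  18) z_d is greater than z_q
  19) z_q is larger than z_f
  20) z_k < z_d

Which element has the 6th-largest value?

The consecutive relations fix a unique order: z_a < z_m < z_c < z_f < z_q < z_k < z_n < z_d < z_r < z_h < z_i < z_e.
Counting 6 from the largest end gives z_n.

z_n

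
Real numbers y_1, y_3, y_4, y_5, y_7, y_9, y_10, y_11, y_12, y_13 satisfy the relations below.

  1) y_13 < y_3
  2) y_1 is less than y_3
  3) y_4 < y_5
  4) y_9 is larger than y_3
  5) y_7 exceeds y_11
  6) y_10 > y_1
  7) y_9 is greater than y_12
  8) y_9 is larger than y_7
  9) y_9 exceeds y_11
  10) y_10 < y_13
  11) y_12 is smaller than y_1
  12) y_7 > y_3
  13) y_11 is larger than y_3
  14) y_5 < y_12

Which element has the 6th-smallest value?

The consecutive relations fix a unique order: y_4 < y_5 < y_12 < y_1 < y_10 < y_13 < y_3 < y_11 < y_7 < y_9.
Counting 6 from the smallest end gives y_13.

y_13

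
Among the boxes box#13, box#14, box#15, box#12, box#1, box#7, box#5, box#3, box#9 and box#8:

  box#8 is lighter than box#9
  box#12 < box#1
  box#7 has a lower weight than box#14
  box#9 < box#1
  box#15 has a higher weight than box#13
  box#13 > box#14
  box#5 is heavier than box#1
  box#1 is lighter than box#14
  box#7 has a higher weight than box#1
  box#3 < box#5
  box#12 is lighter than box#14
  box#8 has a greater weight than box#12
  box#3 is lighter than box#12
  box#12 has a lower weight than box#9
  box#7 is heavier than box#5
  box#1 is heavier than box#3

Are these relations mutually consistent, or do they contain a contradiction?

Every relation is compatible with box#3 < box#12 < box#8 < box#9 < box#1 < box#5 < box#7 < box#14 < box#13 < box#15; the set is consistent.

consistent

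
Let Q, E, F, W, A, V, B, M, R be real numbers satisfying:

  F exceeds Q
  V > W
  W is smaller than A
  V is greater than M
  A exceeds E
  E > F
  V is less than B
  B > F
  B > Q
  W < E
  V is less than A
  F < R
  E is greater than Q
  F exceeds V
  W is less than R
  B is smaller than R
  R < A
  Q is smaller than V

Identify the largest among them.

Q is not greatest since Q < E; W is not greatest since W < A; M is not greatest since M < V; V is not greatest since V < A; F is not greatest since F < R; B is not greatest since B < R; R is not greatest since R < A; E is not greatest since E < A.
Only A has nothing above it, so A is the largest.

A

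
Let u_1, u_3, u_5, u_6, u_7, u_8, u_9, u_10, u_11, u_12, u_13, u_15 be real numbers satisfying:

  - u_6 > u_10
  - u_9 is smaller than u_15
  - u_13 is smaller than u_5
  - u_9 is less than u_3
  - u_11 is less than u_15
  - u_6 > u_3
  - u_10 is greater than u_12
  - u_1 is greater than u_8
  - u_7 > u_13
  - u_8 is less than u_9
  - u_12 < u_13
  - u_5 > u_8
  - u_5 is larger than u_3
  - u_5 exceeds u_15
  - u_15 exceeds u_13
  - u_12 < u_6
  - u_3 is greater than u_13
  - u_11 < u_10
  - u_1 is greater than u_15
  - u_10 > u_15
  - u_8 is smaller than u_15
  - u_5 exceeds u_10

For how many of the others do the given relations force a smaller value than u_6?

8

The elements the relations force below u_6 are u_12, u_13, u_11, u_8, u_9, u_15, u_10, u_3 — no chain reaches any other.
That is 8.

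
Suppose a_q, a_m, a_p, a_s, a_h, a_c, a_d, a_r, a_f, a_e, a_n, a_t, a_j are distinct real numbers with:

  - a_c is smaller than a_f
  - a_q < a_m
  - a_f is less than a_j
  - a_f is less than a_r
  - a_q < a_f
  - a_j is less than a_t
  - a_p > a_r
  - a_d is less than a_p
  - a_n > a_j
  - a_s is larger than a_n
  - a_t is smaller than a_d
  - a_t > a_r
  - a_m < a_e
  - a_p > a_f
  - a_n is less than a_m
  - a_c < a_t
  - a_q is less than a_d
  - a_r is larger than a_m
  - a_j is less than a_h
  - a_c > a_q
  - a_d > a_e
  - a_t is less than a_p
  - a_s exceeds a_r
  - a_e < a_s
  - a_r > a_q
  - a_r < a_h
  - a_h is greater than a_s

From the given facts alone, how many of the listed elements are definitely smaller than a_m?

Directly below a_m: a_q, a_n.
One step further: a_j (3 so far).
One step further: a_f (4 so far).
One step further: a_c (5 so far).
No other element is forced below a_m by the given relations, so the count is 5.

5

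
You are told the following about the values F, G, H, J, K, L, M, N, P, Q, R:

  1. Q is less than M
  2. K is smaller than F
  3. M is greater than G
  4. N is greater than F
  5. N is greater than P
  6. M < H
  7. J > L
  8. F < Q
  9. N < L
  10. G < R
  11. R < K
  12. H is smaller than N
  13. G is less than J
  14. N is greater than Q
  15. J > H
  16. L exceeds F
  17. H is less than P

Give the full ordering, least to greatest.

G < R < K < F < Q < M < H < P < N < L < J

Each adjacent pair is fixed by a given relation: G < R; R < K; K < F; F < Q; Q < M; M < H; H < P; P < N; N < L; L < J. Chaining them end to end gives the full order.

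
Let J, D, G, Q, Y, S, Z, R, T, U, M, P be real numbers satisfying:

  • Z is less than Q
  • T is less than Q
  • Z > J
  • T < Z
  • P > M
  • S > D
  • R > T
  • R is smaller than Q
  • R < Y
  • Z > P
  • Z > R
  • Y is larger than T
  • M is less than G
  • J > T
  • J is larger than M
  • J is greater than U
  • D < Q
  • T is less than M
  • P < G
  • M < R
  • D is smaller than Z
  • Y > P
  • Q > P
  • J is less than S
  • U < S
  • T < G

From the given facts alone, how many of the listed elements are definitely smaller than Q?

The elements the relations force below Q are T, D, M, U, R, P, J, Z — no chain reaches any other.
That is 8.

8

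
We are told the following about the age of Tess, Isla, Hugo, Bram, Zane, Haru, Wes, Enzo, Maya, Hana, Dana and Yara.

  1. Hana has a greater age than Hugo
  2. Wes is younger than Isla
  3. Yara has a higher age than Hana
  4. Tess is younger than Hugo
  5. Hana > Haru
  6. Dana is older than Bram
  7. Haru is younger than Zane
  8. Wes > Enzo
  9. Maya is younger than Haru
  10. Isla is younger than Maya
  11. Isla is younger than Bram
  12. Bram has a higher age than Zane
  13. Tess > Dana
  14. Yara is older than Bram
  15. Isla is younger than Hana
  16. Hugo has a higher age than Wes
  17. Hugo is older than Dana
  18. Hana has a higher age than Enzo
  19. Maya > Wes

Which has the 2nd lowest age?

Wes

Piecing the relations together gives one ordering: Enzo < Wes < Isla < Maya < Haru < Zane < Bram < Dana < Tess < Hugo < Hana < Yara.
Counting 2 from the smallest end gives Wes.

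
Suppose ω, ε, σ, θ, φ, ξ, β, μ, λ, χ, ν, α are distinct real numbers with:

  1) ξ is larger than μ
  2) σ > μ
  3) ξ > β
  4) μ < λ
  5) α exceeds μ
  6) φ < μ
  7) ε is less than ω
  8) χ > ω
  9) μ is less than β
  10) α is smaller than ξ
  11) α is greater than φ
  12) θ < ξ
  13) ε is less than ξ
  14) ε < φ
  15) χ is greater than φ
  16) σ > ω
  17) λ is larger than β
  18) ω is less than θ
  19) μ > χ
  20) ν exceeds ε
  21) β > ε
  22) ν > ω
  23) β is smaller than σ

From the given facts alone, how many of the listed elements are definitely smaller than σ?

6

From σ the given relations immediately reach ω, μ, β.
From those, ε, φ, χ — 6 in total.
No other element is forced below σ by the given relations, so the count is 6.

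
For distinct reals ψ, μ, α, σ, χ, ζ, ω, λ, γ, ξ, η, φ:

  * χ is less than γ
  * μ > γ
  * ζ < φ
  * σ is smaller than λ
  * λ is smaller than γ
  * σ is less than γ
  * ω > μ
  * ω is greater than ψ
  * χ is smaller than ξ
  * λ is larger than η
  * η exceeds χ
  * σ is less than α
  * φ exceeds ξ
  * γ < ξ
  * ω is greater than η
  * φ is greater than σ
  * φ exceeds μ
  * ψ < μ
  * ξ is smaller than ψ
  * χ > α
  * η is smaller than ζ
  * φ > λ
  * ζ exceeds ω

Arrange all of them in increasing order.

σ < α < χ < η < λ < γ < ξ < ψ < μ < ω < ζ < φ

Each adjacent pair is fixed by a given relation: σ < α; α < χ; χ < η; η < λ; λ < γ; γ < ξ; ξ < ψ; ψ < μ; μ < ω; ω < ζ; ζ < φ. Chaining them end to end gives the full order.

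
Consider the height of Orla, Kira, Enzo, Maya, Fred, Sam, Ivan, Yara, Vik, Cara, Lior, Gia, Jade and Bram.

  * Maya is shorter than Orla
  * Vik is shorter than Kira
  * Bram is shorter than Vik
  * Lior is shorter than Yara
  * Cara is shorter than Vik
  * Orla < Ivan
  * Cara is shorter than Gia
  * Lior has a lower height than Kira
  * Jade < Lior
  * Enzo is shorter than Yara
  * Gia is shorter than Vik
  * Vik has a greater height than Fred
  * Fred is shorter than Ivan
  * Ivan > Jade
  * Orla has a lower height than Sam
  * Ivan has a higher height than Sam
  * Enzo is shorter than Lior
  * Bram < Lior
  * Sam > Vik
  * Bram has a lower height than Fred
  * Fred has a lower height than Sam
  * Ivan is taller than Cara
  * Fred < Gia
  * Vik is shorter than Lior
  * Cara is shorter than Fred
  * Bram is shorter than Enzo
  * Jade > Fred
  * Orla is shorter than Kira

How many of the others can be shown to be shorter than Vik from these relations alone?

4

The elements the relations force below Vik are Bram, Cara, Fred, Gia — no chain reaches any other.
That is 4.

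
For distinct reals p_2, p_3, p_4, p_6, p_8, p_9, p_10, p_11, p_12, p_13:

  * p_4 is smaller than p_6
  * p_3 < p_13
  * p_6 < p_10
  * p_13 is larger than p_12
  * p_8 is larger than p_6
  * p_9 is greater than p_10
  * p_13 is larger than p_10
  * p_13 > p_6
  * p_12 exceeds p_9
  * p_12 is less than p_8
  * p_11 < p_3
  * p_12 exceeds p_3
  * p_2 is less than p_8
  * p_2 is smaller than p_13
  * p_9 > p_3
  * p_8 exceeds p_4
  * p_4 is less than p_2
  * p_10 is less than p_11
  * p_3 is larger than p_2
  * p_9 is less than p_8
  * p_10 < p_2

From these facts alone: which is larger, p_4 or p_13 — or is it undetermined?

Following the relations from p_4: p_4 < p_6 < p_10 < p_11 < p_3 < p_9 < p_12 < p_13.
So p_13 is larger.

p_13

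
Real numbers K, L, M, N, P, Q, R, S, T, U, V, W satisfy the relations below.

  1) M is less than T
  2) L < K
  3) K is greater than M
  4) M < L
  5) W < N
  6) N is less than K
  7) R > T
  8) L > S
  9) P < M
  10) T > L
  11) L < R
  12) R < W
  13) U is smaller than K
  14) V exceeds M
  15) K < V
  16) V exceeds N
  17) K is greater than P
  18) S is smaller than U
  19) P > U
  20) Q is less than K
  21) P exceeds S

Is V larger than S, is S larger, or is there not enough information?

S < P and P < M give S < M.
Then M < L extends the chain to L.
Then L < T extends the chain to T.
With T < R: S < P < M < L < T < R.
With R < W: S < P < M < L < T < R < W.
With W < N: S < P < M < L < T < R < W < N.
Then N < K extends the chain to K.
Then K < V extends the chain to V.
So V is larger.

V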